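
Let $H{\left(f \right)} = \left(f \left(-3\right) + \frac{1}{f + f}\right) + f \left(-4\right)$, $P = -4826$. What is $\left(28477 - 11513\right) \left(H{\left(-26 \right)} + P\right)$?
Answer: $- \frac{1024154849}{13} \approx -7.8781 \cdot 10^{7}$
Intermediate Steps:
$H{\left(f \right)} = \frac{1}{2 f} - 7 f$ ($H{\left(f \right)} = \left(- 3 f + \frac{1}{2 f}\right) - 4 f = \left(\frac{1}{2 f} - 3 f\right) - 4 f = \frac{1}{2 f} - 7 f$)
$\left(28477 - 11513\right) \left(H{\left(-26 \right)} + P\right) = \left(28477 - 11513\right) \left(\left(\frac{1}{2 \left(-26\right)} - -182\right) - 4826\right) = 16964 \left(\left(\frac{1}{2} \left(- \frac{1}{26}\right) + 182\right) - 4826\right) = 16964 \left(\left(- \frac{1}{52} + 182\right) - 4826\right) = 16964 \left(\frac{9463}{52} - 4826\right) = 16964 \left(- \frac{241489}{52}\right) = - \frac{1024154849}{13}$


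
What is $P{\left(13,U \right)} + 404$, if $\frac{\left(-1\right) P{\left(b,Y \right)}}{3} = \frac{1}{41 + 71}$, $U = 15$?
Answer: $\frac{45245}{112} \approx 403.97$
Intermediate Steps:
$P{\left(b,Y \right)} = - \frac{3}{112}$ ($P{\left(b,Y \right)} = - \frac{3}{41 + 71} = - \frac{3}{112}$)
$P{\left(13,U \right)} + 404 = - \frac{3}{112} + 404 = \frac{45245}{112}$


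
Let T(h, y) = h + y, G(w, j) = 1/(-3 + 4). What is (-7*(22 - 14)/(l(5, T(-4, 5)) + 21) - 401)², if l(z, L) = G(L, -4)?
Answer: 19704721/121 ≈ 1.6285e+5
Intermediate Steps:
G(w, j) = 1 (G(w, j) = 1/1 = 1)
l(z, L) = 1
(-7*(22 - 14)/(l(5, T(-4, 5)) + 21) - 401)² = (-7*(22 - 14)/(1 + 21) - 401)² = (-56/22 - 401)² = (-7*4/11 - 401)² = (-28/11 - 401)² = (-4439/11)² = 19704721/121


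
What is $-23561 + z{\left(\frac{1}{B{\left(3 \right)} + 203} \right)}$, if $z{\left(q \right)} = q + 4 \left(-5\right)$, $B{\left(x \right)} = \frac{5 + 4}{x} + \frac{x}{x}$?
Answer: $- \frac{4881266}{207} \approx -23581.0$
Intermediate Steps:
$B{\left(x \right)} = 1 + \frac{9}{x}$ ($B{\left(x \right)} = \frac{9}{x} + 1 = 1 + \frac{9}{x}$)
$z{\left(q \right)} = -20 + q$ ($z{\left(q \right)} = q - 20 = -20 + q$)
$-23561 + z{\left(\frac{1}{B{\left(3 \right)} + 203} \right)} = -23561 - \left(20 - \frac{1}{\frac{9 + 3}{3} + 203}\right) = -23561 - \left(20 - \frac{1}{\frac{1}{3} \cdot 12 + 203}\right) = -23561 - \left(20 - \frac{1}{4 + 203}\right) = -23561 - \left(20 - \frac{1}{207}\right) = -23561 + \left(-20 + \frac{1}{207}\right) = -23561 - \frac{4139}{207} = - \frac{4881266}{207}$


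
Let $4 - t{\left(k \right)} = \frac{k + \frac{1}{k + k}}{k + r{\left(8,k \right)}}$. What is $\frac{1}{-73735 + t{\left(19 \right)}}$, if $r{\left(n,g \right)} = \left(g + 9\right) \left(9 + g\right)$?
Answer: $- \frac{30514}{2249828457} \approx -1.3563 \cdot 10^{-5}$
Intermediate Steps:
$r{\left(n,g \right)} = \left(9 + g\right)^{2}$ ($r{\left(n,g \right)} = \left(9 + g\right) \left(9 + g\right) = \left(9 + g\right)^{2}$)
$t{\left(k \right)} = 4 - \frac{k + \frac{1}{2 k}}{k + \left(9 + k\right)^{2}}$ ($t{\left(k \right)} = 4 - \frac{k + \frac{1}{k + k}}{k + \left(9 + k\right)^{2}} = 4 - \frac{k + \frac{1}{2 k}}{k + \left(9 + k\right)^{2}}$)
$\frac{1}{-73735 + t{\left(19 \right)}} = \frac{1}{-73735 + \frac{-1 + 6 \cdot 19^{2} + 8 \cdot 19 \left(9 + 19\right)^{2}}{2 \cdot 19 \left(19 + \left(9 + 19\right)^{2}\right)}} = \frac{1}{-73735 + \frac{1}{2} \cdot \frac{1}{19} \frac{1}{19 + 28^{2}} \left(-1 + 6 \cdot 361 + 8 \cdot 19 \cdot 28^{2}\right)} = \frac{1}{-73735 + \frac{1}{2} \cdot \frac{1}{19} \frac{1}{19 + 784} \left(-1 + 2166 + 8 \cdot 19 \cdot 784\right)} = \frac{1}{-73735 + \frac{1}{2} \cdot \frac{1}{19} \cdot \frac{1}{803} \left(-1 + 2166 + 119168\right)} = \frac{1}{-73735 + \frac{1}{2} \cdot \frac{1}{19} \cdot \frac{1}{803} \cdot 121333} = \frac{1}{-73735 + \frac{121333}{30514}} = \frac{1}{- \frac{2249828457}{30514}} = - \frac{30514}{2249828457}$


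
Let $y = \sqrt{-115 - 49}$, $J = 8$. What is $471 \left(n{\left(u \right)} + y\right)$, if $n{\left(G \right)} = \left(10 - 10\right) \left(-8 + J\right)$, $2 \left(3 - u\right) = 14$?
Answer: $942 i \sqrt{41} \approx 6031.7 i$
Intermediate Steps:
$u = -4$ ($u = 3 - 7 = -4$)
$n{\left(G \right)} = 0$ ($n{\left(G \right)} = \left(10 - 10\right) \left(-8 + 8\right) = 0 \cdot 0 = 0$)
$y = 2 i \sqrt{41}$ ($y = \sqrt{-164} = 2 i \sqrt{41} \approx 12.806 i$)
$471 \left(n{\left(u \right)} + y\right) = 471 \left(0 + 2 i \sqrt{41}\right) = 471 \cdot 2 i \sqrt{41} = 942 i \sqrt{41}$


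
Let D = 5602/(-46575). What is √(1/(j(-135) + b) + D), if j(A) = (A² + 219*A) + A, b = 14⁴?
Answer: I*√93489819284201/27883935 ≈ 0.34676*I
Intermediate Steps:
D = -5602/46575 (D = 5602*(-1/46575) = -5602/46575 ≈ -0.12028)
b = 38416
j(A) = A² + 220*A
√(1/(j(-135) + b) + D) = √(1/(-135*(220 - 135) + 38416) - 5602/46575) = √(1/(-135*85 + 38416) - 5602/46575) = √(1/(-11475 + 38416) - 5602/46575) = √(1/26941 - 5602/46575) = √(-150876907/1254777075) = I*√93489819284201/27883935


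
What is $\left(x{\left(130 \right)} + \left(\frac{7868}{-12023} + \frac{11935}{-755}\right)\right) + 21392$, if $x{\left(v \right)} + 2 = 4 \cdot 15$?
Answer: $\frac{38912008881}{1815473} \approx 21434.0$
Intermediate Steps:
$x{\left(v \right)} = 58$ ($x{\left(v \right)} = -2 + 4 \cdot 15 = -2 + 60 = 58$)
$\left(x{\left(130 \right)} + \left(\frac{7868}{-12023} + \frac{11935}{-755}\right)\right) + 21392 = \left(58 + \left(\frac{7868}{-12023} + \frac{11935}{-755}\right)\right) + 21392 = \left(58 + \left(7868 \left(- \frac{1}{12023}\right) + 11935 \left(- \frac{1}{755}\right)\right)\right) + 21392 = \left(58 - \frac{29886969}{1815473}\right) + 21392 = \frac{75410465}{1815473} + 21392 = \frac{38912008881}{1815473}$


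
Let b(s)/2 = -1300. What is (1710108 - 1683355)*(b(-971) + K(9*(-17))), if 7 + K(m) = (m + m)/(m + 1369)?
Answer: -42409096377/608 ≈ -6.9752e+7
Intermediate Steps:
b(s) = -2600 (b(s) = 2*(-1300) = -2600)
K(m) = -7 + 2*m/(1369 + m) (K(m) = -7 + (m + m)/(m + 1369) = -7 + (2*m)/(1369 + m) = -7 + 2*m/(1369 + m))
(1710108 - 1683355)*(b(-971) + K(9*(-17))) = (1710108 - 1683355)*(-2600 + (-9583 - 45*(-17))/(1369 + 9*(-17))) = 26753*(-2600 + (-9583 - 5*(-153))/(1369 - 153)) = 26753*(-2600 + (-9583 + 765)/1216) = 26753*(-2600 + (1/1216)*(-8818)) = 26753*(-2600 - 4409/608) = 26753*(-1585209/608) = -42409096377/608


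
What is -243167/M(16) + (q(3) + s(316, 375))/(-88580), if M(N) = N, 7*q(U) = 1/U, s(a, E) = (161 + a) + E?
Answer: -113083669087/7440720 ≈ -15198.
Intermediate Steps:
s(a, E) = 161 + E + a
q(U) = 1/(7*U)
-243167/M(16) + (q(3) + s(316, 375))/(-88580) = -243167/16 + ((1/7)/3 + (161 + 375 + 316))/(-88580) = -243167*1/16 + ((1/7)*(1/3) + 852)*(-1/88580) = -243167/16 + (1/21 + 852)*(-1/88580) = -243167/16 + (17893/21)*(-1/88580) = -243167/16 - 17893/1860180 = -113083669087/7440720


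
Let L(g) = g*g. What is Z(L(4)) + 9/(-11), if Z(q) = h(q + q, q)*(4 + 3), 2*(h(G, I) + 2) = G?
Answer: 1069/11 ≈ 97.182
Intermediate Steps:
L(g) = g²
h(G, I) = -2 + G/2
Z(q) = -14 + 7*q (Z(q) = (-2 + (q + q)/2)*(4 + 3) = (-2 + (2*q)/2)*7 = (-2 + q)*7 = -14 + 7*q)
Z(L(4)) + 9/(-11) = (-14 + 7*4²) + 9/(-11) = (-14 + 7*16) - 1/11*9 = (-14 + 112) - 9/11 = 98 - 9/11 = 1069/11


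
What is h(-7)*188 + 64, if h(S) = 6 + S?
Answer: -124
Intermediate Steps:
h(-7)*188 + 64 = (6 - 7)*188 + 64 = -1*188 + 64 = -188 + 64 = -124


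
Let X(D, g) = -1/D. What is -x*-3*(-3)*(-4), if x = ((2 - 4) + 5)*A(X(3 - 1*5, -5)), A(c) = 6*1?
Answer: 648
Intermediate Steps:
A(c) = 6
x = 18 (x = ((2 - 4) + 5)*6 = (-2 + 5)*6 = 3*6 = 18)
-x*-3*(-3)*(-4) = -18*-3*(-3)*(-4) = -18*9*(-4) = -18*(-36) = -1*(-648) = 648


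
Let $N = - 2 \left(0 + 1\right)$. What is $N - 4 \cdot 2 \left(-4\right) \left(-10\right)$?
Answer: $640$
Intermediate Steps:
$N = -2$ ($N = \left(-2\right) 1 = -2$)
$N - 4 \cdot 2 \left(-4\right) \left(-10\right) = - 2 - 4 \cdot 2 \left(-4\right) \left(-10\right) = - 2 \left(-4\right) \left(-8\right) \left(-10\right) = - 2 \cdot 32 \left(-10\right) = \left(-2\right) \left(-320\right) = 640$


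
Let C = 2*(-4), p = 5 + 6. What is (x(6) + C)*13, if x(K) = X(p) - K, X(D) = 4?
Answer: -130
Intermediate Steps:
p = 11
C = -8
x(K) = 4 - K
(x(6) + C)*13 = ((4 - 1*6) - 8)*13 = ((4 - 6) - 8)*13 = (-2 - 8)*13 = -10*13 = -130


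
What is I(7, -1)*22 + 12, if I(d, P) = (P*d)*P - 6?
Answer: 34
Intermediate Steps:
I(d, P) = -6 + d*P² (I(d, P) = d*P² - 6 = -6 + d*P²)
I(7, -1)*22 + 12 = (-6 + 7*(-1)²)*22 + 12 = (-6 + 7*1)*22 + 12 = (-6 + 7)*22 + 12 = 1*22 + 12 = 22 + 12 = 34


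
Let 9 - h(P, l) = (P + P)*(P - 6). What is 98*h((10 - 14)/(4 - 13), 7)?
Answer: 110642/81 ≈ 1366.0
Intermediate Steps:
h(P, l) = 9 - 2*P*(-6 + P) (h(P, l) = 9 - (P + P)*(P - 6) = 9 - 2*P*(-6 + P))
98*h((10 - 14)/(4 - 13), 7) = 98*(9 - 2*(10 - 14)²/(4 - 13)² + 12*((10 - 14)/(4 - 13))) = 98*(9 - 2*(-4/(-9))² + 12*(-4/(-9))) = 98*(9 - 2*(-4*(-⅑))² + 12*(-4*(-⅑))) = 98*(9 - 2*(4/9)² + 12*(4/9)) = 98*(9 - 2*16/81 + 16/3) = 98*(9 - 32/81 + 16/3) = 98*(1129/81) = 110642/81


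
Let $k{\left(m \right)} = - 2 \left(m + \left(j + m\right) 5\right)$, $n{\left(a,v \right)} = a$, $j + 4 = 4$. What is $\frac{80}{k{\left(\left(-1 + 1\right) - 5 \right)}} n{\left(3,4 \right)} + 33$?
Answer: $37$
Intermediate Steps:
$j = 0$ ($j = -4 + 4 = 0$)
$k{\left(m \right)} = - 12 m$ ($k{\left(m \right)} = - 2 \left(m + \left(0 + m\right) 5\right) = - 2 \left(m + m 5\right) = - 2 \left(m + 5 m\right) = - 2 \cdot 6 m = - 12 m$)
$\frac{80}{k{\left(\left(-1 + 1\right) - 5 \right)}} n{\left(3,4 \right)} + 33 = \frac{80}{\left(-12\right) \left(\left(-1 + 1\right) - 5\right)} 3 + 33 = \frac{80}{\left(-12\right) \left(0 - 5\right)} 3 + 33 = \frac{80}{\left(-12\right) \left(-5\right)} 3 + 33 = \frac{80}{60} \cdot 3 + 33 = 80 \cdot \frac{1}{60} \cdot 3 + 33 = \frac{4}{3} \cdot 3 + 33 = 4 + 33 = 37$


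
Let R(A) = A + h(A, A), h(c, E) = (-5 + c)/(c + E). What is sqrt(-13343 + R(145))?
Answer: 2*I*sqrt(2774778)/29 ≈ 114.88*I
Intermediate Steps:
h(c, E) = (-5 + c)/(E + c)
R(A) = A + (-5 + A)/(2*A) (R(A) = A + (-5 + A)/(A + A) = A + (-5 + A)/((2*A)) = A + (1/(2*A))*(-5 + A) = A + (-5 + A)/(2*A))
sqrt(-13343 + R(145)) = sqrt(-13343 + (1/2 + 145 - 5/2/145)) = sqrt(-13343 + (1/2 + 145 - 5/2*1/145)) = sqrt(-13343 + (1/2 + 145 - 1/58)) = sqrt(-13343 + 4219/29) = sqrt(-382728/29) = 2*I*sqrt(2774778)/29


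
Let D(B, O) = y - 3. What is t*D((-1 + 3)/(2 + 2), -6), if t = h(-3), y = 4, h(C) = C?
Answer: -3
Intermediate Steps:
t = -3
D(B, O) = 1 (D(B, O) = 4 - 3 = 1)
t*D((-1 + 3)/(2 + 2), -6) = -3*1 = -3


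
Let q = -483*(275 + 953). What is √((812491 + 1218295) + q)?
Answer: √1437662 ≈ 1199.0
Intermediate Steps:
q = -593124 (q = -483*1228 = -593124)
√((812491 + 1218295) + q) = √((812491 + 1218295) - 593124) = √(2030786 - 593124) = √1437662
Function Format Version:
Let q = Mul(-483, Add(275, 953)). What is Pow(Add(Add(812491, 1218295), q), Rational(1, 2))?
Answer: Pow(1437662, Rational(1, 2)) ≈ 1199.0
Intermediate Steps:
q = -593124 (q = Mul(-483, 1228) = -593124)
Pow(Add(Add(812491, 1218295), q), Rational(1, 2)) = Pow(Add(Add(812491, 1218295), -593124), Rational(1, 2)) = Pow(Add(2030786, -593124), Rational(1, 2)) = Pow(1437662, Rational(1, 2))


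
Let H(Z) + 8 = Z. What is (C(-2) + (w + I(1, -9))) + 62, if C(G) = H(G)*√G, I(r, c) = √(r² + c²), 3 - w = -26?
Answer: 91 + √82 - 10*I*√2 ≈ 100.06 - 14.142*I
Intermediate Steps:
H(Z) = -8 + Z
w = 29 (w = 3 - 1*(-26) = 3 + 26 = 29)
I(r, c) = √(c² + r²)
C(G) = √G*(-8 + G) (C(G) = (-8 + G)*√G = √G*(-8 + G))
(C(-2) + (w + I(1, -9))) + 62 = (√(-2)*(-8 - 2) + (29 + √((-9)² + 1²))) + 62 = ((I*√2)*(-10) + (29 + √(81 + 1))) + 62 = (-10*I*√2 + (29 + √82)) + 62 = (29 + √82 - 10*I*√2) + 62 = 91 + √82 - 10*I*√2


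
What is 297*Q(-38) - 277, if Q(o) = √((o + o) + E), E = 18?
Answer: -277 + 297*I*√58 ≈ -277.0 + 2261.9*I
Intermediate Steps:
Q(o) = √(18 + 2*o) (Q(o) = √((o + o) + 18) = √(2*o + 18) = √(18 + 2*o))
297*Q(-38) - 277 = 297*√(18 + 2*(-38)) - 277 = 297*√(18 - 76) - 277 = 297*√(-58) - 277 = 297*(I*√58) - 277 = 297*I*√58 - 277 = -277 + 297*I*√58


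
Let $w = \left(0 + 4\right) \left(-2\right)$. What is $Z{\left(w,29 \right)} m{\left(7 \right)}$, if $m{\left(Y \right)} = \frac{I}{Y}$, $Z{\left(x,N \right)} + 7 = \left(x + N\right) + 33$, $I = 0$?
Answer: $0$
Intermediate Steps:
$w = -8$ ($w = 4 \left(-2\right) = -8$)
$Z{\left(x,N \right)} = 26 + N + x$ ($Z{\left(x,N \right)} = -7 + \left(\left(x + N\right) + 33\right) = -7 + \left(\left(N + x\right) + 33\right) = -7 + \left(33 + N + x\right) = 26 + N + x$)
$m{\left(Y \right)} = 0$ ($m{\left(Y \right)} = \frac{0}{Y} = 0$)
$Z{\left(w,29 \right)} m{\left(7 \right)} = \left(26 + 29 - 8\right) 0 = 47 \cdot 0 = 0$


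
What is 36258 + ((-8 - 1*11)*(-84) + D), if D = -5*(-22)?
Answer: 37964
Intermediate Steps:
D = 110
36258 + ((-8 - 1*11)*(-84) + D) = 36258 + ((-8 - 1*11)*(-84) + 110) = 36258 + ((-8 - 11)*(-84) + 110) = 36258 + (-19*(-84) + 110) = 36258 + (1596 + 110) = 36258 + 1706 = 37964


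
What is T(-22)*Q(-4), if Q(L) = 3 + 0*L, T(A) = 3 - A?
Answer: 75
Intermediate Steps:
Q(L) = 3 (Q(L) = 3 + 0 = 3)
T(-22)*Q(-4) = (3 - 1*(-22))*3 = (3 + 22)*3 = 25*3 = 75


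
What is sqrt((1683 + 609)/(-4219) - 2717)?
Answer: I*sqrt(48372163985)/4219 ≈ 52.13*I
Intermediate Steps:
sqrt((1683 + 609)/(-4219) - 2717) = sqrt(2292*(-1/4219) - 2717) = sqrt(-2292/4219 - 2717) = sqrt(-11465315/4219) = I*sqrt(48372163985)/4219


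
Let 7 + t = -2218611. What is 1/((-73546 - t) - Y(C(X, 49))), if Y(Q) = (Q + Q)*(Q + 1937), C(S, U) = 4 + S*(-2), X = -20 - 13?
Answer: 1/1864092 ≈ 5.3645e-7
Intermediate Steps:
t = -2218618 (t = -7 - 2218611 = -2218618)
X = -33
C(S, U) = 4 - 2*S
Y(Q) = 2*Q*(1937 + Q) (Y(Q) = (2*Q)*(1937 + Q) = 2*Q*(1937 + Q))
1/((-73546 - t) - Y(C(X, 49))) = 1/((-73546 - 1*(-2218618)) - 2*(4 - 2*(-33))*(1937 + (4 - 2*(-33)))) = 1/((-73546 + 2218618) - 2*(4 + 66)*(1937 + (4 + 66))) = 1/(2145072 - 2*70*(1937 + 70)) = 1/(2145072 - 2*70*2007) = 1/(2145072 - 1*280980) = 1/(2145072 - 280980) = 1/1864092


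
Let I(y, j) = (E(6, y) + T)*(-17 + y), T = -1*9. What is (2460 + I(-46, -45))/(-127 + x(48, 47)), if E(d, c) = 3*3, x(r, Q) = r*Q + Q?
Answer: 615/544 ≈ 1.1305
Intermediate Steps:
x(r, Q) = Q + Q*r (x(r, Q) = Q*r + Q = Q + Q*r)
T = -9
E(d, c) = 9
I(y, j) = 0 (I(y, j) = (9 - 9)*(-17 + y) = 0*(-17 + y) = 0)
(2460 + I(-46, -45))/(-127 + x(48, 47)) = (2460 + 0)/(-127 + 47*(1 + 48)) = 2460/(-127 + 47*49) = 2460/(-127 + 2303) = 2460/2176 = 2460*(1/2176) = 615/544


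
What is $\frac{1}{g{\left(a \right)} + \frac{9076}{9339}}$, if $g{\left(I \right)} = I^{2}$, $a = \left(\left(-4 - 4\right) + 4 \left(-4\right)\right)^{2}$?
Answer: $\frac{9339}{3098465140} \approx 3.0141 \cdot 10^{-6}$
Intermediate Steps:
$a = 576$ ($a = \left(-8 - 16\right)^{2} = \left(-24\right)^{2} = 576$)
$\frac{1}{g{\left(a \right)} + \frac{9076}{9339}} = \frac{1}{576^{2} + \frac{9076}{9339}} = \frac{1}{331776 + 9076 \cdot \frac{1}{9339}} = \frac{1}{331776 + \frac{9076}{9339}} = \frac{1}{\frac{3098465140}{9339}} = \frac{9339}{3098465140}$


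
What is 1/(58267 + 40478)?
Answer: 1/98745 ≈ 1.0127e-5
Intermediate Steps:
1/(58267 + 40478) = 1/98745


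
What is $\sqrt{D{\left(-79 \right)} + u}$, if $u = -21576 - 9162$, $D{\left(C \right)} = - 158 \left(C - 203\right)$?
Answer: $7 \sqrt{282} \approx 117.55$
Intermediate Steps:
$D{\left(C \right)} = 32074 - 158 C$ ($D{\left(C \right)} = - 158 \left(-203 + C\right) = 32074 - 158 C$)
$u = -30738$
$\sqrt{D{\left(-79 \right)} + u} = \sqrt{\left(32074 - -12482\right) - 30738} = \sqrt{\left(32074 + 12482\right) - 30738} = \sqrt{44556 - 30738} = \sqrt{13818} = 7 \sqrt{282}$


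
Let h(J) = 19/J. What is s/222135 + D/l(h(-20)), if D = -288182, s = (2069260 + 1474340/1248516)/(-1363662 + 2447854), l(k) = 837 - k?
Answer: -86653107771581382816665/251962209545466059424 ≈ -343.91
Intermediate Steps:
s = 645876423125/338407764768 (s = (2069260 + 1474340*(1/1248516))/1084192 = (2069260 + 368585/312129)*(1/1084192) = (645876423125/312129)*(1/1084192) = 645876423125/338407764768 ≈ 1.9086)
s/222135 + D/l(h(-20)) = (645876423125/338407764768)/222135 - 288182/(837 - 19/(-20)) = (645876423125/338407764768)*(1/222135) - 288182/(837 - 19*(-1)/20) = 129175284625/15034441765347936 - 288182/(837 - 1*(-19/20)) = 129175284625/15034441765347936 - 288182/(837 + 19/20) = 129175284625/15034441765347936 - 288182/16759/20 = 129175284625/15034441765347936 - 288182*20/16759 = 129175284625/15034441765347936 - 5763640/16759 = -86653107771581382816665/251962209545466059424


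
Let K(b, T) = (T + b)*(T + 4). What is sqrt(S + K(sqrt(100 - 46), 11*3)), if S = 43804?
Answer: sqrt(45025 + 111*sqrt(6)) ≈ 212.83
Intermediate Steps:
K(b, T) = (4 + T)*(T + b) (K(b, T) = (T + b)*(4 + T) = (4 + T)*(T + b))
sqrt(S + K(sqrt(100 - 46), 11*3)) = sqrt(43804 + ((11*3)**2 + 4*(11*3) + 4*sqrt(100 - 46) + (11*3)*sqrt(100 - 46))) = sqrt(43804 + (33**2 + 4*33 + 4*sqrt(54) + 33*sqrt(54))) = sqrt(43804 + (1089 + 132 + 4*(3*sqrt(6)) + 33*(3*sqrt(6)))) = sqrt(43804 + (1089 + 132 + 12*sqrt(6) + 99*sqrt(6))) = sqrt(43804 + (1221 + 111*sqrt(6))) = sqrt(45025 + 111*sqrt(6))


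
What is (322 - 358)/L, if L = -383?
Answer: 36/383 ≈ 0.093995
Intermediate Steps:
(322 - 358)/L = (322 - 358)/(-383) = -36*(-1/383) = 36/383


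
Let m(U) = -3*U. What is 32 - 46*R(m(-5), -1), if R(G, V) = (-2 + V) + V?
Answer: 216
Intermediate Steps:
R(G, V) = -2 + 2*V
32 - 46*R(m(-5), -1) = 32 - 46*(-2 + 2*(-1)) = 32 - 46*(-2 - 2) = 32 - 46*(-4) = 32 + 184 = 216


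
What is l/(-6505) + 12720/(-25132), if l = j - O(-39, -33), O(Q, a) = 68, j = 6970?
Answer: -64051166/40870915 ≈ -1.5672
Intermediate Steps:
l = 6902 (l = 6970 - 1*68 = 6970 - 68 = 6902)
l/(-6505) + 12720/(-25132) = 6902/(-6505) + 12720/(-25132) = 6902*(-1/6505) + 12720*(-1/25132) = -6902/6505 - 3180/6283 = -64051166/40870915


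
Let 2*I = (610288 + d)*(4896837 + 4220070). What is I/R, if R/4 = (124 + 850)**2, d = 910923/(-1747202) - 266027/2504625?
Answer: 8116083065820458424870199/11070633549802808000 ≈ 7.3312e+5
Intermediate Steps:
d = -2746323425329/4376085809250 (d = 910923*(-1/1747202) - 266027*1/2504625 = -910923/1747202 - 266027/2504625 = -2746323425329/4376085809250 ≈ -0.62757)
I = 8116083065820458424870199/2917390539500 (I = ((610288 - 2746323425329/4376085809250)*(4896837 + 4220070))/2 = ((2670669910032138671/4376085809250)*9116907)/2 = (1/2)*(8116083065820458424870199/1458695269750) = 8116083065820458424870199/2917390539500 ≈ 2.7820e+12)
R = 3794704 (R = 4*(124 + 850)**2 = 4*974**2 = 4*948676 = 3794704)
I/R = (8116083065820458424870199/2917390539500)/3794704 = (8116083065820458424870199/2917390539500)*(1/3794704) = 8116083065820458424870199/11070633549802808000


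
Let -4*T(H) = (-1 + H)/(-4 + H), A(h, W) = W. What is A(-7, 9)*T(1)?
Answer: 0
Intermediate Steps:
T(H) = -(-1 + H)/(4*(-4 + H))
A(-7, 9)*T(1) = 9*((1 - 1*1)/(4*(-4 + 1))) = 9*((¼)*(1 - 1)/(-3)) = 9*((¼)*(-⅓)*0) = 9*0 = 0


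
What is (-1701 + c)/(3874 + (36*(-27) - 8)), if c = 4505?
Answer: 1402/1447 ≈ 0.96890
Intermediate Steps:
(-1701 + c)/(3874 + (36*(-27) - 8)) = (-1701 + 4505)/(3874 + (36*(-27) - 8)) = 2804/(3874 + (-972 - 8)) = 2804/(3874 - 980) = 2804/2894 = 2804*(1/2894) = 1402/1447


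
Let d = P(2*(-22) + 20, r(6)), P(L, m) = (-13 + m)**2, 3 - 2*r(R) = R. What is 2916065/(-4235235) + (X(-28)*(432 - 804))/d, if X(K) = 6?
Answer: -8052917749/712366527 ≈ -11.304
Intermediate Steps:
r(R) = 3/2 - R/2
d = 841/4 (d = (-13 + (3/2 - 1/2*6))**2 = (-13 + (3/2 - 3))**2 = (-13 - 3/2)**2 = (-29/2)**2 = 841/4 ≈ 210.25)
2916065/(-4235235) + (X(-28)*(432 - 804))/d = 2916065/(-4235235) + (6*(432 - 804))/(841/4) = 2916065*(-1/4235235) + (6*(-372))*(4/841) = -583213/847047 - 2232*4/841 = -583213/847047 - 8928/841 = -8052917749/712366527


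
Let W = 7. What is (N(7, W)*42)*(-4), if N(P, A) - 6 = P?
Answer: -2184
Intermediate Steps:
N(P, A) = 6 + P
(N(7, W)*42)*(-4) = ((6 + 7)*42)*(-4) = (13*42)*(-4) = 546*(-4) = -2184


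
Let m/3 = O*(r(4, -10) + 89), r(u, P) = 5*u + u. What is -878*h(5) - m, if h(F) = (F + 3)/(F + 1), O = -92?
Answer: 90052/3 ≈ 30017.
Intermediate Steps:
h(F) = (3 + F)/(1 + F)
r(u, P) = 6*u
m = -31188 (m = 3*(-92*(6*4 + 89)) = 3*(-92*(24 + 89)) = 3*(-92*113) = 3*(-10396) = -31188)
-878*h(5) - m = -878*(3 + 5)/(1 + 5) - 1*(-31188) = -878*8/6 + 31188 = -439*8/3 + 31188 = -878*4/3 + 31188 = -3512/3 + 31188 = 90052/3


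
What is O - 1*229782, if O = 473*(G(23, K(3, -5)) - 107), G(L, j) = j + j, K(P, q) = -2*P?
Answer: -286069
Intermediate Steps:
G(L, j) = 2*j
O = -56287 (O = 473*(2*(-2*3) - 107) = 473*(2*(-6) - 107) = 473*(-12 - 107) = 473*(-119) = -56287)
O - 1*229782 = -56287 - 1*229782 = -56287 - 229782 = -286069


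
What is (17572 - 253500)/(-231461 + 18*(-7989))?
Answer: 33704/53609 ≈ 0.62870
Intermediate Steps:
(17572 - 253500)/(-231461 + 18*(-7989)) = -235928/(-231461 - 143802) = -235928/(-375263) = -235928*(-1/375263) = 33704/53609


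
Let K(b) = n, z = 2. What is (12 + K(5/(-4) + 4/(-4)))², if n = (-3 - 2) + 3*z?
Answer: 169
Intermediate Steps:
n = 1 (n = (-3 - 2) + 3*2 = -5 + 6 = 1)
K(b) = 1
(12 + K(5/(-4) + 4/(-4)))² = (12 + 1)² = 13² = 169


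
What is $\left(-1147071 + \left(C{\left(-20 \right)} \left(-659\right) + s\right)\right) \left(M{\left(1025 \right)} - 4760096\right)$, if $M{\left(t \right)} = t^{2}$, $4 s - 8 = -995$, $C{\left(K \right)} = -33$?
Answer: $\frac{16701088222293}{4} \approx 4.1753 \cdot 10^{12}$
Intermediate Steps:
$s = - \frac{987}{4}$ ($s = 2 + \frac{1}{4} \left(-995\right) = 2 - \frac{995}{4} = - \frac{987}{4} \approx -246.75$)
$\left(-1147071 + \left(C{\left(-20 \right)} \left(-659\right) + s\right)\right) \left(M{\left(1025 \right)} - 4760096\right) = \left(-1147071 - - \frac{86001}{4}\right) \left(1025^{2} - 4760096\right) = \left(-1147071 + \left(21747 - \frac{987}{4}\right)\right) \left(1050625 - 4760096\right) = \left(-1147071 + \frac{86001}{4}\right) \left(-3709471\right) = \left(- \frac{4502283}{4}\right) \left(-3709471\right) = \frac{16701088222293}{4}$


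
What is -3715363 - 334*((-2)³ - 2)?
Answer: -3712023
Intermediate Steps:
-3715363 - 334*((-2)³ - 2) = -3715363 - 334*(-8 - 2) = -3715363 - 334*(-10) = -3715363 + 3340 = -3712023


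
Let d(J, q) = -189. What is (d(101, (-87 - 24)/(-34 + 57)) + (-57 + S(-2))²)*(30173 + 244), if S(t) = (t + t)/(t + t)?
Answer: 89638899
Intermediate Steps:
S(t) = 1 (S(t) = (2*t)/((2*t)) = (2*t)*(1/(2*t)) = 1)
(d(101, (-87 - 24)/(-34 + 57)) + (-57 + S(-2))²)*(30173 + 244) = (-189 + (-57 + 1)²)*(30173 + 244) = (-189 + (-56)²)*30417 = (-189 + 3136)*30417 = 2947*30417 = 89638899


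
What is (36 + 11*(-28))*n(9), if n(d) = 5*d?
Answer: -12240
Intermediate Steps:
(36 + 11*(-28))*n(9) = (36 + 11*(-28))*(5*9) = (36 - 308)*45 = -272*45 = -12240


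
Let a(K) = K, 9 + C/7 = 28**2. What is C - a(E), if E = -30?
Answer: 5455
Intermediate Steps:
C = 5425 (C = -63 + 7*28**2 = -63 + 7*784 = -63 + 5488 = 5425)
C - a(E) = 5425 - 1*(-30) = 5425 + 30 = 5455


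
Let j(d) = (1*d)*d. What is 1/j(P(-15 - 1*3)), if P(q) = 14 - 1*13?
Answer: 1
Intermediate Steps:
P(q) = 1 (P(q) = 14 - 13 = 1)
j(d) = d² (j(d) = d*d = d²)
1/j(P(-15 - 1*3)) = 1/(1²) = 1/1 = 1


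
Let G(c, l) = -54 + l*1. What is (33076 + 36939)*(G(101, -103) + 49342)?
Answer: 3443687775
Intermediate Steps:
G(c, l) = -54 + l
(33076 + 36939)*(G(101, -103) + 49342) = (33076 + 36939)*((-54 - 103) + 49342) = 70015*(-157 + 49342) = 70015*49185 = 3443687775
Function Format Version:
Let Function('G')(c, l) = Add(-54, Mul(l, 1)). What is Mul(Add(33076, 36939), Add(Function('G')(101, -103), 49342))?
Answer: 3443687775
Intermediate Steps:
Function('G')(c, l) = Add(-54, l)
Mul(Add(33076, 36939), Add(Function('G')(101, -103), 49342)) = Mul(Add(33076, 36939), Add(Add(-54, -103), 49342)) = Mul(70015, Add(-157, 49342)) = Mul(70015, 49185) = 3443687775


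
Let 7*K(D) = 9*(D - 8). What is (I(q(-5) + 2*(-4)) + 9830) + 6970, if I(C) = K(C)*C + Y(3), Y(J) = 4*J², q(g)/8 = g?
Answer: 20292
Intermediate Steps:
q(g) = 8*g
K(D) = -72/7 + 9*D/7 (K(D) = (9*(D - 8))/7 = (9*(-8 + D))/7 = (-72 + 9*D)/7 = -72/7 + 9*D/7)
I(C) = 36 + C*(-72/7 + 9*C/7) (I(C) = (-72/7 + 9*C/7)*C + 4*3² = C*(-72/7 + 9*C/7) + 4*9 = C*(-72/7 + 9*C/7) + 36 = 36 + C*(-72/7 + 9*C/7))
(I(q(-5) + 2*(-4)) + 9830) + 6970 = ((36 + 9*(8*(-5) + 2*(-4))*(-8 + (8*(-5) + 2*(-4)))/7) + 9830) + 6970 = ((36 + 9*(-40 - 8)*(-8 + (-40 - 8))/7) + 9830) + 6970 = ((36 + (9/7)*(-48)*(-8 - 48)) + 9830) + 6970 = ((36 + (9/7)*(-48)*(-56)) + 9830) + 6970 = ((36 + 3456) + 9830) + 6970 = (3492 + 9830) + 6970 = 13322 + 6970 = 20292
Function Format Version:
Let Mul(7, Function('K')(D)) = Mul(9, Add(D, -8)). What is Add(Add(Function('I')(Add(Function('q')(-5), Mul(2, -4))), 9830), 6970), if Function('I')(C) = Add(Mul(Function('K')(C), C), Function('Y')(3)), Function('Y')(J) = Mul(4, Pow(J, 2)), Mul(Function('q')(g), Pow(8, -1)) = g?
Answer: 20292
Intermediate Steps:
Function('q')(g) = Mul(8, g)
Function('K')(D) = Add(Rational(-72, 7), Mul(Rational(9, 7), D)) (Function('K')(D) = Mul(Rational(1, 7), Mul(9, Add(D, -8))) = Mul(Rational(1, 7), Mul(9, Add(-8, D))) = Mul(Rational(1, 7), Add(-72, Mul(9, D))) = Add(Rational(-72, 7), Mul(Rational(9, 7), D)))
Function('I')(C) = Add(36, Mul(C, Add(Rational(-72, 7), Mul(Rational(9, 7), C)))) (Function('I')(C) = Add(Mul(Add(Rational(-72, 7), Mul(Rational(9, 7), C)), C), Mul(4, Pow(3, 2))) = Add(Mul(C, Add(Rational(-72, 7), Mul(Rational(9, 7), C))), Mul(4, 9)) = Add(Mul(C, Add(Rational(-72, 7), Mul(Rational(9, 7), C))), 36) = Add(36, Mul(C, Add(Rational(-72, 7), Mul(Rational(9, 7), C)))))
Add(Add(Function('I')(Add(Function('q')(-5), Mul(2, -4))), 9830), 6970) = Add(Add(Add(36, Mul(Rational(9, 7), Add(Mul(8, -5), Mul(2, -4)), Add(-8, Add(Mul(8, -5), Mul(2, -4))))), 9830), 6970) = Add(Add(Add(36, Mul(Rational(9, 7), Add(-40, -8), Add(-8, Add(-40, -8)))), 9830), 6970) = Add(Add(Add(36, Mul(Rational(9, 7), -48, Add(-8, -48))), 9830), 6970) = Add(Add(Add(36, Mul(Rational(9, 7), -48, -56)), 9830), 6970) = Add(Add(Add(36, 3456), 9830), 6970) = Add(Add(3492, 9830), 6970) = Add(13322, 6970) = 20292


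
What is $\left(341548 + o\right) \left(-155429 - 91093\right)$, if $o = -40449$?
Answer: $-74227527678$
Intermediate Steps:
$\left(341548 + o\right) \left(-155429 - 91093\right) = \left(341548 - 40449\right) \left(-155429 - 91093\right) = 301099 \left(-246522\right) = -74227527678$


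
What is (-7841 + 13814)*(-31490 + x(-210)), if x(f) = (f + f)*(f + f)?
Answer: 865547430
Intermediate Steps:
x(f) = 4*f**2 (x(f) = (2*f)*(2*f) = 4*f**2)
(-7841 + 13814)*(-31490 + x(-210)) = (-7841 + 13814)*(-31490 + 4*(-210)**2) = 5973*(-31490 + 4*44100) = 5973*(-31490 + 176400) = 5973*144910 = 865547430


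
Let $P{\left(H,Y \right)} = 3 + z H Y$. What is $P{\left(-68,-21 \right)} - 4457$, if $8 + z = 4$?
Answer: $-10166$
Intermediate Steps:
$z = -4$ ($z = -8 + 4 = -4$)
$P{\left(H,Y \right)} = 3 - 4 H Y$
$P{\left(-68,-21 \right)} - 4457 = \left(3 - \left(-272\right) \left(-21\right)\right) - 4457 = \left(3 - 5712\right) - 4457 = -5709 - 4457 = -10166$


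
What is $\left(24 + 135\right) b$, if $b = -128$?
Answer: $-20352$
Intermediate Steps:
$\left(24 + 135\right) b = \left(24 + 135\right) \left(-128\right) = 159 \left(-128\right) = -20352$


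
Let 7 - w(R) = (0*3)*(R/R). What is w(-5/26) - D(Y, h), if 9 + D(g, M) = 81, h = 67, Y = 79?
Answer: -65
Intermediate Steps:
D(g, M) = 72 (D(g, M) = -9 + 81 = 72)
w(R) = 7 (w(R) = 7 - 0*3*R/R = 7 - 0 = 7 - 1*0 = 7 + 0 = 7)
w(-5/26) - D(Y, h) = 7 - 1*72 = 7 - 72 = -65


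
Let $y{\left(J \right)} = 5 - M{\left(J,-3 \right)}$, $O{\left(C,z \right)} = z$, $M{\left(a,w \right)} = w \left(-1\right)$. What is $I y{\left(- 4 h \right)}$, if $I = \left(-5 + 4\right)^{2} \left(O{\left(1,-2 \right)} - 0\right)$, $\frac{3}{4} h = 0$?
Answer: $-4$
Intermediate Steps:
$h = 0$ ($h = \frac{4}{3} \cdot 0 = 0$)
$M{\left(a,w \right)} = - w$
$y{\left(J \right)} = 2$ ($y{\left(J \right)} = 5 - \left(-1\right) \left(-3\right) = 5 - 3 = 2$)
$I = -2$ ($I = \left(-5 + 4\right)^{2} \left(-2 - 0\right) = \left(-1\right)^{2} \left(-2 + 0\right) = 1 \left(-2\right) = -2$)
$I y{\left(- 4 h \right)} = \left(-2\right) 2 = -4$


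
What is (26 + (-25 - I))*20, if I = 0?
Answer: 20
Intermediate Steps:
(26 + (-25 - I))*20 = (26 + (-25 - 1*0))*20 = (26 + (-25 + 0))*20 = (26 - 25)*20 = 1*20 = 20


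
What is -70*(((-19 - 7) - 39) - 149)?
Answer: 14980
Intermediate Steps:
-70*(((-19 - 7) - 39) - 149) = -70*((-26 - 39) - 149) = -70*(-65 - 149) = -70*(-214) = 14980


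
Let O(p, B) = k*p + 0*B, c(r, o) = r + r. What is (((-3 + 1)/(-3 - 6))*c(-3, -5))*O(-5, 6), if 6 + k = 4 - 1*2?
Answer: -80/3 ≈ -26.667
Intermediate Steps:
k = -4 (k = -6 + (4 - 1*2) = -6 + (4 - 2) = -6 + 2 = -4)
c(r, o) = 2*r
O(p, B) = -4*p (O(p, B) = -4*p + 0*B = -4*p + 0 = -4*p)
(((-3 + 1)/(-3 - 6))*c(-3, -5))*O(-5, 6) = (((-3 + 1)/(-3 - 6))*(2*(-3)))*(-4*(-5)) = (-2/(-9)*(-6))*20 = (-2*(-⅑)*(-6))*20 = ((2/9)*(-6))*20 = -4/3*20 = -80/3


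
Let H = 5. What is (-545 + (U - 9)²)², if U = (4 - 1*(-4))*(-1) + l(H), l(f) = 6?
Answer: 179776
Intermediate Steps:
U = -2 (U = (4 - 1*(-4))*(-1) + 6 = (4 + 4)*(-1) + 6 = 8*(-1) + 6 = -8 + 6 = -2)
(-545 + (U - 9)²)² = (-545 + (-2 - 9)²)² = (-545 + (-11)²)² = (-545 + 121)² = (-424)² = 179776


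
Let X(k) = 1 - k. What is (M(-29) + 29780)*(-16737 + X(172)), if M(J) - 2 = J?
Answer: -503063724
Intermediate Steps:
M(J) = 2 + J
(M(-29) + 29780)*(-16737 + X(172)) = ((2 - 29) + 29780)*(-16737 + (1 - 1*172)) = (-27 + 29780)*(-16737 + (1 - 172)) = 29753*(-16737 - 171) = 29753*(-16908) = -503063724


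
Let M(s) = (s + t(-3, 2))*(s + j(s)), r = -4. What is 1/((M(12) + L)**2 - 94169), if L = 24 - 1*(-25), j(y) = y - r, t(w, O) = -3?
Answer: -1/3568 ≈ -0.00028027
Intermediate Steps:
j(y) = 4 + y (j(y) = y - 1*(-4) = y + 4 = 4 + y)
M(s) = (-3 + s)*(4 + 2*s) (M(s) = (s - 3)*(s + (4 + s)) = (-3 + s)*(4 + 2*s))
L = 49 (L = 24 + 25 = 49)
1/((M(12) + L)**2 - 94169) = 1/(((-12 - 2*12 + 2*12**2) + 49)**2 - 94169) = 1/(((-12 - 24 + 2*144) + 49)**2 - 94169) = 1/(((-12 - 24 + 288) + 49)**2 - 94169) = 1/((252 + 49)**2 - 94169) = 1/(301**2 - 94169) = 1/(90601 - 94169) = 1/(-3568) = -1/3568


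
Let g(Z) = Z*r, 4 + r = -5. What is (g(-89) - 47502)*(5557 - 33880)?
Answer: 1322712423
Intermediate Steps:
r = -9 (r = -4 - 5 = -9)
g(Z) = -9*Z (g(Z) = Z*(-9) = -9*Z)
(g(-89) - 47502)*(5557 - 33880) = (-9*(-89) - 47502)*(5557 - 33880) = (801 - 47502)*(-28323) = -46701*(-28323) = 1322712423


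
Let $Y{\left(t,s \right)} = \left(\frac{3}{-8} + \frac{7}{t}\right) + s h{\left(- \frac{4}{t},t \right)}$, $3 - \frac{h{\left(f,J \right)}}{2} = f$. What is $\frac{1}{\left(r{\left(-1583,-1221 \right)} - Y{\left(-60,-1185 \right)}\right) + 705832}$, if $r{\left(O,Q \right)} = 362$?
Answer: $\frac{120}{85577579} \approx 1.4022 \cdot 10^{-6}$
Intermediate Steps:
$h{\left(f,J \right)} = 6 - 2 f$
$Y{\left(t,s \right)} = - \frac{3}{8} + \frac{7}{t} + s \left(6 + \frac{8}{t}\right)$ ($Y{\left(t,s \right)} = \left(\frac{3}{-8} + \frac{7}{t}\right) + s \left(6 - 2 \left(- \frac{4}{t}\right)\right) = \left(3 \left(- \frac{1}{8}\right) + \frac{7}{t}\right) + s \left(6 + \frac{8}{t}\right) = \left(- \frac{3}{8} + \frac{7}{t}\right) + s \left(6 + \frac{8}{t}\right) = - \frac{3}{8} + \frac{7}{t} + s \left(6 + \frac{8}{t}\right)$)
$\frac{1}{\left(r{\left(-1583,-1221 \right)} - Y{\left(-60,-1185 \right)}\right) + 705832} = \frac{1}{\left(362 - \left(- \frac{3}{8} + 6 \left(-1185\right) + \frac{7}{-60} + 8 \left(-1185\right) \frac{1}{-60}\right)\right) + 705832} = \frac{1}{\left(362 - \left(- \frac{3}{8} - 7110 + 7 \left(- \frac{1}{60}\right) + 8 \left(-1185\right) \left(- \frac{1}{60}\right)\right)\right) + 705832} = \frac{1}{\left(362 - \left(- \frac{3}{8} - 7110 - \frac{7}{60} + 158\right)\right) + 705832} = \frac{1}{\left(362 - - \frac{834299}{120}\right) + 705832} = \frac{1}{\left(362 + \frac{834299}{120}\right) + 705832} = \frac{1}{\frac{877739}{120} + 705832} = \frac{1}{\frac{85577579}{120}} = \frac{120}{85577579}$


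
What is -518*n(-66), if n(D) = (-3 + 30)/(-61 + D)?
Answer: 13986/127 ≈ 110.13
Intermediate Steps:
n(D) = 27/(-61 + D)
-518*n(-66) = -13986/(-61 - 66) = -13986/(-127) = -13986*(-1)/127 = -518*(-27/127) = 13986/127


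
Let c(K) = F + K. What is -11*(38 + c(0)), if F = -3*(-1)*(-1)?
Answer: -385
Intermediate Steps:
F = -3 (F = 3*(-1) = -3)
c(K) = -3 + K
-11*(38 + c(0)) = -11*(38 + (-3 + 0)) = -11*(38 - 3) = -11*35 = -385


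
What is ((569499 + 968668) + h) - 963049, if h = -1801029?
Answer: -1225911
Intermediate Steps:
((569499 + 968668) + h) - 963049 = ((569499 + 968668) - 1801029) - 963049 = (1538167 - 1801029) - 963049 = -262862 - 963049 = -1225911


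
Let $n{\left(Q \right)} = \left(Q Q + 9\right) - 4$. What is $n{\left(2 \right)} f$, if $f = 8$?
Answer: $72$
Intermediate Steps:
$n{\left(Q \right)} = 5 + Q^{2}$ ($n{\left(Q \right)} = \left(Q^{2} + 9\right) - 4 = \left(9 + Q^{2}\right) - 4 = 5 + Q^{2}$)
$n{\left(2 \right)} f = \left(5 + 2^{2}\right) 8 = \left(5 + 4\right) 8 = 9 \cdot 8 = 72$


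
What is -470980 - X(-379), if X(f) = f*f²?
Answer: 53968959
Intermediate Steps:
X(f) = f³
-470980 - X(-379) = -470980 - 1*(-379)³ = -470980 - 1*(-54439939) = -470980 + 54439939 = 53968959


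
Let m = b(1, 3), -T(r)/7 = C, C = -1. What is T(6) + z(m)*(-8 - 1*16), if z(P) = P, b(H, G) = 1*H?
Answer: -17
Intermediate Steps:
T(r) = 7 (T(r) = -7*(-1) = 7)
b(H, G) = H
m = 1
T(6) + z(m)*(-8 - 1*16) = 7 + 1*(-8 - 1*16) = 7 + 1*(-8 - 16) = 7 + 1*(-24) = 7 - 24 = -17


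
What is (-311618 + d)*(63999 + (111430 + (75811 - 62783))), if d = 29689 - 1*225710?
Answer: -95668123023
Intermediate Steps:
d = -196021 (d = 29689 - 225710 = -196021)
(-311618 + d)*(63999 + (111430 + (75811 - 62783))) = (-311618 - 196021)*(63999 + (111430 + (75811 - 62783))) = -507639*(63999 + (111430 + 13028)) = -507639*(63999 + 124458) = -507639*188457 = -95668123023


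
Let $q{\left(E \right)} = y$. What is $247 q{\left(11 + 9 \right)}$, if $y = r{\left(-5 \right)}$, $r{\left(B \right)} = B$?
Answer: $-1235$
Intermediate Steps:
$y = -5$
$q{\left(E \right)} = -5$
$247 q{\left(11 + 9 \right)} = 247 \left(-5\right) = -1235$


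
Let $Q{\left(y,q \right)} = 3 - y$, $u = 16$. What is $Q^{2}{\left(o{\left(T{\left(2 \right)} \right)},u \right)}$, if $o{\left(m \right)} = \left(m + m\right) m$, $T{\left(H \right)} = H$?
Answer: $25$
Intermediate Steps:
$o{\left(m \right)} = 2 m^{2}$ ($o{\left(m \right)} = 2 m m = 2 m^{2}$)
$Q^{2}{\left(o{\left(T{\left(2 \right)} \right)},u \right)} = \left(3 - 2 \cdot 2^{2}\right)^{2} = \left(3 - 2 \cdot 4\right)^{2} = \left(3 - 8\right)^{2} = \left(-5\right)^{2} = 25$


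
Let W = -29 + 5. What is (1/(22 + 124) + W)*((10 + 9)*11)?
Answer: -732127/146 ≈ -5014.6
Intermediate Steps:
W = -24
(1/(22 + 124) + W)*((10 + 9)*11) = (1/(22 + 124) - 24)*((10 + 9)*11) = (1/146 - 24)*(19*11) = (1/146 - 24)*209 = -3503/146*209 = -732127/146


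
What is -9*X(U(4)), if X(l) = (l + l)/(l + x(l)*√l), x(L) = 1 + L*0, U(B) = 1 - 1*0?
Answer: -9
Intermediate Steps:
U(B) = 1 (U(B) = 1 + 0 = 1)
x(L) = 1 (x(L) = 1 + 0 = 1)
X(l) = 2*l/(l + √l) (X(l) = (l + l)/(l + 1*√l) = (2*l)/(l + √l) = 2*l/(l + √l))
-9*X(U(4)) = -18/(1 + √1) = -18/(1 + 1) = -18/2 = -9*1 = -9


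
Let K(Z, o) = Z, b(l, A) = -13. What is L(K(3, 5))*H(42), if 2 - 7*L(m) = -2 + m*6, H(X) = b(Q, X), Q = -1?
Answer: 26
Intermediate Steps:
H(X) = -13
L(m) = 4/7 - 6*m/7 (L(m) = 2/7 - (-2 + m*6)/7 = 2/7 - (-2 + 6*m)/7 = 2/7 + (2/7 - 6*m/7) = 4/7 - 6*m/7)
L(K(3, 5))*H(42) = (4/7 - 6/7*3)*(-13) = (4/7 - 18/7)*(-13) = -2*(-13) = 26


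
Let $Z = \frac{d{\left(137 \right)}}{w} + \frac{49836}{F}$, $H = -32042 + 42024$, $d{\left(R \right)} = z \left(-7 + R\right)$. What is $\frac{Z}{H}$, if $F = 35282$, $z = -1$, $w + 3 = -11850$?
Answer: $\frac{21260456}{149087425149} \approx 0.0001426$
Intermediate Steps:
$w = -11853$ ($w = -3 - 11850 = -11853$)
$d{\left(R \right)} = 7 - R$ ($d{\left(R \right)} = - (-7 + R) = 7 - R$)
$H = 9982$
$Z = \frac{297646384}{209098773}$ ($Z = \frac{7 - 137}{-11853} + \frac{49836}{35282} = \left(7 - 137\right) \left(- \frac{1}{11853}\right) + 49836 \cdot \frac{1}{35282} = \left(-130\right) \left(- \frac{1}{11853}\right) + \frac{24918}{17641} = \frac{130}{11853} + \frac{24918}{17641} = \frac{297646384}{209098773} \approx 1.4235$)
$\frac{Z}{H} = \frac{297646384}{209098773 \cdot 9982} = \frac{297646384}{209098773} \cdot \frac{1}{9982} = \frac{21260456}{149087425149}$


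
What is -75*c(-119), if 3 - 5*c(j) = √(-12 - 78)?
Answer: -45 + 45*I*√10 ≈ -45.0 + 142.3*I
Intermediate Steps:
c(j) = ⅗ - 3*I*√10/5 (c(j) = ⅗ - √(-12 - 78)/5 = ⅗ - 3*I*√10/5)
-75*c(-119) = -75*(⅗ - 3*I*√10/5) = -45 + 45*I*√10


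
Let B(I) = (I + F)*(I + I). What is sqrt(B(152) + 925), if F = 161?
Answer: sqrt(96077) ≈ 309.96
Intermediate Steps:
B(I) = 2*I*(161 + I) (B(I) = (I + 161)*(I + I) = (161 + I)*(2*I) = 2*I*(161 + I))
sqrt(B(152) + 925) = sqrt(2*152*(161 + 152) + 925) = sqrt(2*152*313 + 925) = sqrt(95152 + 925) = sqrt(96077)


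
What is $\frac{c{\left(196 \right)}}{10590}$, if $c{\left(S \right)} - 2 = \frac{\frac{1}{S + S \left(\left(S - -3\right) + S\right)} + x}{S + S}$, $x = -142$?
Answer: $\frac{49829473}{322205748480} \approx 0.00015465$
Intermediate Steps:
$c{\left(S \right)} = 2 + \frac{-142 + \frac{1}{S + S \left(3 + 2 S\right)}}{2 S}$ ($c{\left(S \right)} = 2 + \frac{\frac{1}{S + S \left(\left(S - -3\right) + S\right)} - 142}{S + S} = 2 + \frac{\frac{1}{S + S \left(\left(S + 3\right) + S\right)} - 142}{2 S} = 2 + \left(\frac{1}{S + S \left(\left(3 + S\right) + S\right)} - 142\right) \frac{1}{2 S} = 2 + \left(\frac{1}{S + S \left(3 + 2 S\right)} - 142\right) \frac{1}{2 S} = 2 + \left(-142 + \frac{1}{S + S \left(3 + 2 S\right)}\right) \frac{1}{2 S} = 2 + \frac{-142 + \frac{1}{S + S \left(3 + 2 S\right)}}{2 S}$)
$\frac{c{\left(196 \right)}}{10590} = \frac{\frac{1}{4} \cdot \frac{1}{38416} \frac{1}{2 + 196} \left(1 - 111328 - 268 \cdot 196^{2} + 8 \cdot 196^{3}\right)}{10590} = \frac{1}{4} \cdot \frac{1}{38416} \cdot \frac{1}{198} \left(1 - 111328 - 10295488 + 8 \cdot 7529536\right) \frac{1}{10590} = \frac{1}{4} \cdot \frac{1}{38416} \cdot \frac{1}{198} \left(1 - 111328 - 10295488 + 60236288\right) \frac{1}{10590} = \frac{1}{4} \cdot \frac{1}{38416} \cdot \frac{1}{198} \cdot 49829473 \cdot \frac{1}{10590} = \frac{49829473}{30425472} \cdot \frac{1}{10590} = \frac{49829473}{322205748480}$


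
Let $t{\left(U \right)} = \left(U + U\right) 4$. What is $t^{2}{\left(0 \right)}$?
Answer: $0$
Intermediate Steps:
$t{\left(U \right)} = 8 U$ ($t{\left(U \right)} = 2 U 4 = 8 U$)
$t^{2}{\left(0 \right)} = \left(8 \cdot 0\right)^{2} = 0^{2} = 0$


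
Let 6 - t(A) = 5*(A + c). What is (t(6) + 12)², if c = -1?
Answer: 49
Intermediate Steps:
t(A) = 11 - 5*A (t(A) = 6 - 5*(A - 1) = 6 - 5*(-1 + A) = 6 - (-5 + 5*A) = 6 + (5 - 5*A) = 11 - 5*A)
(t(6) + 12)² = ((11 - 5*6) + 12)² = ((11 - 30) + 12)² = (-19 + 12)² = (-7)² = 49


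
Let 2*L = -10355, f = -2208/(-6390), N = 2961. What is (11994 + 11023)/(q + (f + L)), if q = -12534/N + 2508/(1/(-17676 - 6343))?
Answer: -16129623090/42217771892951 ≈ -0.00038206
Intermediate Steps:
f = 368/1065 (f = -2208*(-1/6390) = 368/1065 ≈ 0.34554)
L = -10355/2 (L = (½)*(-10355) = -10355/2 ≈ -5177.5)
q = -59456540702/987 (q = -12534/2961 + 2508/(1/(-17676 - 6343)) = -12534*1/2961 + 2508/(1/(-24019)) = -4178/987 + 2508/(-1/24019) = -4178/987 + 2508*(-24019) = -4178/987 - 60239652 = -59456540702/987 ≈ -6.0240e+7)
(11994 + 11023)/(q + (f + L)) = (11994 + 11023)/(-59456540702/987 + (368/1065 - 10355/2)) = 23017/(-59456540702/987 - 11027339/2130) = 23017/(-42217771892951/700770) = 23017*(-700770/42217771892951) = -16129623090/42217771892951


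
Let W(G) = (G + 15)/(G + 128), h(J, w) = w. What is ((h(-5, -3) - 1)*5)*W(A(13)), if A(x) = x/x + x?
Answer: -290/71 ≈ -4.0845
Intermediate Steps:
A(x) = 1 + x
W(G) = (15 + G)/(128 + G)
((h(-5, -3) - 1)*5)*W(A(13)) = ((-3 - 1)*5)*((15 + (1 + 13))/(128 + (1 + 13))) = (-4*5)*((15 + 14)/(128 + 14)) = -20*29/142 = -290/71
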